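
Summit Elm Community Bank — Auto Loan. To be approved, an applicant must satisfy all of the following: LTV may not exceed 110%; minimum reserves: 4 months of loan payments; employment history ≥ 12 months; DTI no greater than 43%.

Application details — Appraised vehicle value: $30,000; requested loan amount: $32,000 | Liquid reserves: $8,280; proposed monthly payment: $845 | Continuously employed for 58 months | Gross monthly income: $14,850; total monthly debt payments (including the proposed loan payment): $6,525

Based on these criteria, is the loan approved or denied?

Denied

LTV = 32,000/30,000 = 106.7% ≤ 110%
Reserves = 8,280/845 = 9.8 months ≥ 4
Employment 58 ≥ 12 months
DTI: 6,525 ÷ 14,850 = 43.9%, exceeds the 43% cap
Fails on DTI.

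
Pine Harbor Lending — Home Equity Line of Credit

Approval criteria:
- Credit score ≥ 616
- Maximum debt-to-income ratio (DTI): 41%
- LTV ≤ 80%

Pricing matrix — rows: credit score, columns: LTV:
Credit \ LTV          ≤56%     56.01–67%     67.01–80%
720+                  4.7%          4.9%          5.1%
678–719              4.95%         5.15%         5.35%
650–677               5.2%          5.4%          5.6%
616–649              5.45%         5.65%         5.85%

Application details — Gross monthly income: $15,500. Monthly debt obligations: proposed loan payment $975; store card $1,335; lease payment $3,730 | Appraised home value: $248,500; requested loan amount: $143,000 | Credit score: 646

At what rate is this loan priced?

Credit score 646 ≥ 616; Total monthly debts = (975 + 1,335 + 3,730) = 6,040. DTI = 6,040/15,500 = 39% ≤ 41%
LTV: 143,000 ÷ 248,500 = 57.5%, within 80% cap
Score 646 is in the 616–649 band; LTV 57.5% is in the 56.01–67% band → 5.65%.

5.65%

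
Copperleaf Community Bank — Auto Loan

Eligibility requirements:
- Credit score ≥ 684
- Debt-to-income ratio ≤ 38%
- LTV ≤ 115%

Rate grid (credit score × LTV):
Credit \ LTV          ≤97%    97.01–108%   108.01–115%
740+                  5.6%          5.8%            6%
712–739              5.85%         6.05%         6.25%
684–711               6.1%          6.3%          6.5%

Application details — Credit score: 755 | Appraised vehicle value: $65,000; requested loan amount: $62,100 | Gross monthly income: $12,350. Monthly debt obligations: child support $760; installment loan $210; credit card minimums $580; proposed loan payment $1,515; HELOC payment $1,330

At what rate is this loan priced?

5.6%

Credit score 755 ≥ 684; Total monthly debts = (760 + 210 + 580 + 1,515 + 1,330) = 4,395. DTI: 4,395 ÷ 12,350 = 35.6%, within the 38% cap
LTV = 62,100/65,000 = 95.5% ≤ 115%
Credit 755 → row 740+; LTV 95.5% → column ≤97%. Grid cell → 5.6%.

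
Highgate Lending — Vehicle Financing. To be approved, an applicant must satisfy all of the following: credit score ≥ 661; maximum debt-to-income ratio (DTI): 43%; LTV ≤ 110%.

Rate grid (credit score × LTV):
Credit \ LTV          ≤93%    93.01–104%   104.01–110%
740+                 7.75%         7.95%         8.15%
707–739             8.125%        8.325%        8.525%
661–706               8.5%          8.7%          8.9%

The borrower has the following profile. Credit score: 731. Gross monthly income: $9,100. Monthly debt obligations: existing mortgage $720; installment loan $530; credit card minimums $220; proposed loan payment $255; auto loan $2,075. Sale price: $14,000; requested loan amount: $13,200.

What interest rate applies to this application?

8.325%

Credit score 731 ≥ 661; Total monthly debts = (720 + 530 + 220 + 255 + 2,075) = 3,800. DTI: 3,800 ÷ 9,100 = 41.8%, within the 43% cap
Loan-to-value = 13,200/14,000 = 94.3% — pass (110% max)
Row: 731 falls in 707–739. Column: 94.3% falls in 93.01–104%. Rate = 8.325%.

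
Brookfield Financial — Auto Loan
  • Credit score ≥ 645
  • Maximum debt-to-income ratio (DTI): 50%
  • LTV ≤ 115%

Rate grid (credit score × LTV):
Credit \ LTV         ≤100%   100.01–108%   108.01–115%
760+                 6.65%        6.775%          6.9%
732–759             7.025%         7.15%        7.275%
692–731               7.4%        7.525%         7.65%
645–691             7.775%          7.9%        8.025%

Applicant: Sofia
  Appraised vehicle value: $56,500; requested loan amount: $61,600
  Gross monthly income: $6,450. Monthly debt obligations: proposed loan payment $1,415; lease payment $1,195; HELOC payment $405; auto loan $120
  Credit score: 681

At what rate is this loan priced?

Credit score 681 ≥ 645; Total monthly debts = (1,415 + 1,195 + 405 + 120) = 3,135. DTI: 3,135 ÷ 6,450 = 48.6%, within the 50% cap
Loan-to-value = 61,600/56,500 = 109% — pass (115% max)
Credit 681 → row 645–691; LTV 109% → column 108.01–115%. Grid cell → 8.025%.

8.025%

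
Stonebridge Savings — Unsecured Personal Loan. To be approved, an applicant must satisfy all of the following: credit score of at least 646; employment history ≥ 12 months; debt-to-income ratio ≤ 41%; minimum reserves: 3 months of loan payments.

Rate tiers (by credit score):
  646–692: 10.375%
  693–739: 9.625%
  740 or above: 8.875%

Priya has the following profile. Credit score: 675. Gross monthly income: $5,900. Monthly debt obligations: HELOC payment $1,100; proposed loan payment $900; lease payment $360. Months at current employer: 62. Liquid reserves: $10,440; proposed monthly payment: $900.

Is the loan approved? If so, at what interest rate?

Credit score 675 ≥ 646 (meets minimum)
Employment 62 ≥ 12 months
Total monthly debts = (1,100 + 900 + 360) = 2,360. DTI = 2,360/5,900 = 40% ≤ 41%
Reserves: 10,440 ÷ 900 = 11.6 months (meets 3-month minimum)
All requirements met. Score 675 falls in the 646–692 tier → 10.375%.

Approved at 10.375%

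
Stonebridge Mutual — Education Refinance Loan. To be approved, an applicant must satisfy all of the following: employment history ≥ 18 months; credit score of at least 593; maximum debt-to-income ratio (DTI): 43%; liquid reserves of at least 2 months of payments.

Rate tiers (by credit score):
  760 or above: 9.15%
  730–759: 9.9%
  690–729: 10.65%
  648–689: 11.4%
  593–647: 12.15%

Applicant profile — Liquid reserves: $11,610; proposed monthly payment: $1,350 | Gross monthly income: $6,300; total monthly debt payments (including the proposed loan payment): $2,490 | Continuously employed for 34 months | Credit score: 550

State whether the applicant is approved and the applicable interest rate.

Denied

Credit score 550 < 593 (below minimum)
Employment 34 ≥ 18 months
Reserves = 11,610/1,350 = 8.6 months ≥ 2
DTI = 2,490/6,300 = 39.5% ≤ 43%
Not all requirements met → denied.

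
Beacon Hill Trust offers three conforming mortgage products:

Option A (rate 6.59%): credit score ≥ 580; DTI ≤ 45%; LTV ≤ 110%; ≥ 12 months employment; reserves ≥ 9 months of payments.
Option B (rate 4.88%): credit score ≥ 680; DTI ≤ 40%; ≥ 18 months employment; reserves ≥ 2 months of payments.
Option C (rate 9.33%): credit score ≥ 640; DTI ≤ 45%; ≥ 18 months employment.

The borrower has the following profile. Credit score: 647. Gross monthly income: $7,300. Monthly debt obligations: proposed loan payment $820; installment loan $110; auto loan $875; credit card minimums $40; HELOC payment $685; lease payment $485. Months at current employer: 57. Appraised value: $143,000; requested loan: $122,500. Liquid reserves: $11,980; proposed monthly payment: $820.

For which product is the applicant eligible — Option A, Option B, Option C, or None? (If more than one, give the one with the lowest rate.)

Option A

Total debts = (820 + 110 + 875 + 40 + 685 + 485) = 3,015; DTI = 3,015/7,300 = 41.3%.
LTV = 122,500/143,000 = 85.7%.
Reserves = 11,980/820 = 14.6 months.
Option A: score 647 ≥ 580; DTI 41.3% ≤ 45%; LTV 85.7% ≤ 110%; employment 57 ≥ 12 mo; reserves 14.6 ≥ 9 mo → qualifies.
Option B: score 647 < 680; DTI 41.3% > 40%; employment 57 ≥ 18 mo; reserves 14.6 ≥ 2 mo → does not qualify.
Option C: score 647 ≥ 640; DTI 41.3% ≤ 45%; employment 57 ≥ 18 mo → qualifies.
Qualifying: Option A, Option C. Lowest rate is 6.59% → Option A.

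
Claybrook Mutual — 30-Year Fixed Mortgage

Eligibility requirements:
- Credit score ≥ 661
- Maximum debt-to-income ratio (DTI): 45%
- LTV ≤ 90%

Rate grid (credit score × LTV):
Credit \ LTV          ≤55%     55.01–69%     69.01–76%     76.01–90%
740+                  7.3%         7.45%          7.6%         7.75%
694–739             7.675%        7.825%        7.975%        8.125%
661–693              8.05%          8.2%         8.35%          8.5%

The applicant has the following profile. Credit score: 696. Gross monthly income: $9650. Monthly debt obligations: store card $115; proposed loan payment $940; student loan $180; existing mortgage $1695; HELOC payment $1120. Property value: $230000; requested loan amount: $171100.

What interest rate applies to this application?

Credit score 696 ≥ 661; Total monthly debts = (115 + 940 + 180 + 1,695 + 1,120) = 4,050. Debt-to-income = 4,050/9,650 = 42% — meets 45% limit
LTV = 171,100/230,000 = 74.4% ≤ 90%
Row: 696 falls in 694–739. Column: 74.4% falls in 69.01–76%. Rate = 7.975%.

7.975%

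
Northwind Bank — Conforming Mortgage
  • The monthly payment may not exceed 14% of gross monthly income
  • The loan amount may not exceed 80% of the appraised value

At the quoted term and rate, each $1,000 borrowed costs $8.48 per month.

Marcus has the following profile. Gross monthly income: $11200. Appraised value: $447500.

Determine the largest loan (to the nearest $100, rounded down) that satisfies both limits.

$184,900

Payment cap: 14% × $11,200 = $1,568/month.
At $8.48 per $1,000, that supports 1,568/8.48 × 1,000 ≈ $184,905 → $184,900.
LTV cap: 80% × $447,500 = $358,000 → $358,000.
Binding constraint: payment-to-income.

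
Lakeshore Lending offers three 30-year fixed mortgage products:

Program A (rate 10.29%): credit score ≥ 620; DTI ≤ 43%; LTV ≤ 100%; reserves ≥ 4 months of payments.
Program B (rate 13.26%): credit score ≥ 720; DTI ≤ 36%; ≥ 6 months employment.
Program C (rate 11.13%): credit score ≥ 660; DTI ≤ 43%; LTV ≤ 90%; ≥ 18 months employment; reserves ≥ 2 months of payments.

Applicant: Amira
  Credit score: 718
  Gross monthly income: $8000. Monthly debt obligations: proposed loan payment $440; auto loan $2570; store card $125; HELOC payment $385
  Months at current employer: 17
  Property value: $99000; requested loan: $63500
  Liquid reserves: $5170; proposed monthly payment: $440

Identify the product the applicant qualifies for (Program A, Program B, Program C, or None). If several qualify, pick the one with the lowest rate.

None

Total debts = (440 + 2,570 + 125 + 385) = 3,520; DTI = 3,520/8,000 = 44%.
LTV = 63,500/99,000 = 64.1%.
Reserves = 5,170/440 = 11.8 months.
Program A: score 718 ≥ 620; DTI 44% > 43%; LTV 64.1% ≤ 100%; reserves 11.8 ≥ 4 mo → does not qualify.
Program B: score 718 < 720; DTI 44% > 36%; employment 17 ≥ 6 mo → does not qualify.
Program C: score 718 ≥ 660; DTI 44% > 43%; LTV 64.1% ≤ 90%; employment 17 < 18 mo; reserves 11.8 ≥ 2 mo → does not qualify.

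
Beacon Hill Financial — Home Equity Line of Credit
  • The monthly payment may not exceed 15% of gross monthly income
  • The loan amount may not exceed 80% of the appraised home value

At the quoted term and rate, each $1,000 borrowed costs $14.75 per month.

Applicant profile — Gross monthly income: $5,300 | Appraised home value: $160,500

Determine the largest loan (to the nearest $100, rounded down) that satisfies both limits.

$53,800

Payment cap: 15% × $5,300 = $795/month.
At $14.75 per $1,000, that supports 795/14.75 × 1,000 ≈ $53,898 → $53,800.
LTV cap: 80% × $160,500 = $128,400 → $128,400.
Binding constraint: payment-to-income.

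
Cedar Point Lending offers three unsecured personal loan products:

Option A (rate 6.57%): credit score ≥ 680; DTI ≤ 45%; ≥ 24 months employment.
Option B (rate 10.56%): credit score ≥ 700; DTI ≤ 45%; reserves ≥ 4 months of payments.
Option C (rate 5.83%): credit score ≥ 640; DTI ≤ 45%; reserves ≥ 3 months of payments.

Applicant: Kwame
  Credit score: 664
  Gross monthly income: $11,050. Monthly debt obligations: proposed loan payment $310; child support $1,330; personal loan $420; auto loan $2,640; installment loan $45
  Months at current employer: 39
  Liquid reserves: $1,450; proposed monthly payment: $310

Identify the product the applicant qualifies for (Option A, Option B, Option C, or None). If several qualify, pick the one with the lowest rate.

Option C

Total debts = (310 + 1,330 + 420 + 2,640 + 45) = 4,745; DTI = 4,745/11,050 = 42.9%.
Reserves = 1,450/310 = 4.7 months.
Option A: score 664 < 680; DTI 42.9% ≤ 45%; employment 39 ≥ 24 mo → does not qualify.
Option B: score 664 < 700; DTI 42.9% ≤ 45%; reserves 4.7 ≥ 4 mo → does not qualify.
Option C: score 664 ≥ 640; DTI 42.9% ≤ 45%; reserves 4.7 ≥ 3 mo → qualifies.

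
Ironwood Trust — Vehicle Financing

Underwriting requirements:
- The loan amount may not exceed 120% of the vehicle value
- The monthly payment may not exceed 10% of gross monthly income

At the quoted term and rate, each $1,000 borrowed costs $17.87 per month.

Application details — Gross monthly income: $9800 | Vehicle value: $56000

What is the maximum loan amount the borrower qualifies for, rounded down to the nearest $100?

$54,800

Payment cap: 10% × $9,800 = $980/month.
At $17.87 per $1,000, that supports 980/17.87 × 1,000 ≈ $54,840 → $54,800.
LTV cap: 120% × $56,000 = $67,200 → $67,200.
Binding constraint: payment-to-income.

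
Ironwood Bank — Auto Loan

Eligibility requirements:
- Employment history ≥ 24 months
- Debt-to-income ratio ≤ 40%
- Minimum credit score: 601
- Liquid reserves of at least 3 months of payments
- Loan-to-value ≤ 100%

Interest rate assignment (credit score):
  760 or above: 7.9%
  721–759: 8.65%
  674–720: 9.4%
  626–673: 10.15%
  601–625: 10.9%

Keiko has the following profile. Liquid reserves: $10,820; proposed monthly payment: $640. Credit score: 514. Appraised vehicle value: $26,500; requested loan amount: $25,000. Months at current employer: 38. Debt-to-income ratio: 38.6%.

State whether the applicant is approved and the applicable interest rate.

Credit score 514 < 601 (below minimum)
LTV: 25,000 ÷ 26,500 = 94.3%, within 100% cap
Employment 38 ≥ 24 months
DTI 38.6% is within the 40% limit
Reserves = 10,820/640 = 16.9 months ≥ 3
Not all requirements met → denied.

Denied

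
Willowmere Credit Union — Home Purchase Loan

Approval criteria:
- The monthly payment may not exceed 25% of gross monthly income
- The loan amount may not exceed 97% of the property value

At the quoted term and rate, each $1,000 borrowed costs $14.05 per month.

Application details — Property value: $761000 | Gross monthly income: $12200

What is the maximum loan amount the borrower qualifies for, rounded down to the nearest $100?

$217,000

Payment cap: 25% × $12,200 = $3,050/month.
At $14.05 per $1,000, that supports 3,050/14.05 × 1,000 ≈ $217,081 → $217,000.
LTV cap: 97% × $761,000 = $738,170 → $738,100.
Binding constraint: payment-to-income.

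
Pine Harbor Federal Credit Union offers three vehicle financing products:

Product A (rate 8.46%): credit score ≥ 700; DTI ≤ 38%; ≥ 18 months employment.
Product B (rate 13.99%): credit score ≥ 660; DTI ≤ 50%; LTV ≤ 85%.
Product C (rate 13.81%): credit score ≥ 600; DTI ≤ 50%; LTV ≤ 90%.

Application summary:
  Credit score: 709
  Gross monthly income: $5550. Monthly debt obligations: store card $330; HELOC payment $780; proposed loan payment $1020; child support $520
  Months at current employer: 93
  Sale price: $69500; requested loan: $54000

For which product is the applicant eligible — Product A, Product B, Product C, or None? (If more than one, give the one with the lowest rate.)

Total debts = (330 + 780 + 1,020 + 520) = 2,650; DTI = 2,650/5,550 = 47.7%.
LTV = 54,000/69,500 = 77.7%.
Product A: score 709 ≥ 700; DTI 47.7% > 38%; employment 93 ≥ 18 mo → does not qualify.
Product B: score 709 ≥ 660; DTI 47.7% ≤ 50%; LTV 77.7% ≤ 85% → qualifies.
Product C: score 709 ≥ 600; DTI 47.7% ≤ 50%; LTV 77.7% ≤ 90% → qualifies.
Qualifying: Product B, Product C. Lowest rate is 13.81% → Product C.

Product C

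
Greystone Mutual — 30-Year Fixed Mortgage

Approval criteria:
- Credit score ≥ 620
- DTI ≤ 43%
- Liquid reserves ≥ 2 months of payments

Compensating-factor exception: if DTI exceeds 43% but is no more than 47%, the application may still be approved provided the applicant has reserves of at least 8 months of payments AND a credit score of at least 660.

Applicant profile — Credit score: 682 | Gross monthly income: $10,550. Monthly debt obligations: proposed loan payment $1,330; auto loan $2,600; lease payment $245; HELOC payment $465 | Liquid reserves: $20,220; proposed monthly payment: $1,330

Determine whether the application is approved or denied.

Credit score 682 ≥ 620 (meets base)
Total debts = (1,330 + 2,600 + 245 + 465) = 4,640. DTI: 4,640 ÷ 10,550 = 44%, over the 43% base limit.
Liquid reserves cover 20,220/1,330 = 15.2 months — ≥ 2 required
DTI 44% is within the 43%–47% exception band; checking compensating factors.
Reserves 15.2 ≥ 8 months; credit score 682 ≥ 660.
Both override conditions satisfied; DTI exception granted.

Approved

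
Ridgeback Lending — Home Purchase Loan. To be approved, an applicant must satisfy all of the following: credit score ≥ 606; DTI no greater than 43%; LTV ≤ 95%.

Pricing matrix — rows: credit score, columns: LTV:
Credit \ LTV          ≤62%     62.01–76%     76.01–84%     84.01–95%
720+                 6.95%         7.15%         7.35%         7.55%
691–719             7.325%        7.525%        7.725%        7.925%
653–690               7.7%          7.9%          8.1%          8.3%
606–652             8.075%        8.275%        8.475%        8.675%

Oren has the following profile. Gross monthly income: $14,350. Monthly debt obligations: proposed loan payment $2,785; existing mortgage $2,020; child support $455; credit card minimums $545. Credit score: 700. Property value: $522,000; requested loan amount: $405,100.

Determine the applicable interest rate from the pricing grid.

Credit score 700 ≥ 606; Total monthly debts = (2,785 + 2,020 + 455 + 545) = 5,805. DTI: 5,805 ÷ 14,350 = 40.5%, within the 43% cap
LTV: 405,100 ÷ 522,000 = 77.6%, within 95% cap
Row: 700 falls in 691–719. Column: 77.6% falls in 76.01–84%. Rate = 7.725%.

7.725%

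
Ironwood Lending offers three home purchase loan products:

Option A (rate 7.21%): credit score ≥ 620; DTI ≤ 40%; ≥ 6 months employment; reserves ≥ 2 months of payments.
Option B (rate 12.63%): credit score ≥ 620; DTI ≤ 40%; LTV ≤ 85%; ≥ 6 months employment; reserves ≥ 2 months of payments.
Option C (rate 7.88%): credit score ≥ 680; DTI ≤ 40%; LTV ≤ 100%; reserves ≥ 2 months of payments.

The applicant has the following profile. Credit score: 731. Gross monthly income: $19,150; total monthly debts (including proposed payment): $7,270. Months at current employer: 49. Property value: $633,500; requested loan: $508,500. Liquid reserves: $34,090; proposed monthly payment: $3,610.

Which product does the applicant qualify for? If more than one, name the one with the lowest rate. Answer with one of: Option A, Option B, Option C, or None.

Option A

DTI = 7,270/19,150 = 38%.
LTV = 508,500/633,500 = 80.3%.
Reserves = 34,090/3,610 = 9.4 months.
Option A: score 731 ≥ 620; DTI 38% ≤ 40%; employment 49 ≥ 6 mo; reserves 9.4 ≥ 2 mo → qualifies.
Option B: score 731 ≥ 620; DTI 38% ≤ 40%; LTV 80.3% ≤ 85%; employment 49 ≥ 6 mo; reserves 9.4 ≥ 2 mo → qualifies.
Option C: score 731 ≥ 680; DTI 38% ≤ 40%; LTV 80.3% ≤ 100%; reserves 9.4 ≥ 2 mo → qualifies.
Qualifying: Option A, Option B, Option C. Lowest rate is 7.21% → Option A.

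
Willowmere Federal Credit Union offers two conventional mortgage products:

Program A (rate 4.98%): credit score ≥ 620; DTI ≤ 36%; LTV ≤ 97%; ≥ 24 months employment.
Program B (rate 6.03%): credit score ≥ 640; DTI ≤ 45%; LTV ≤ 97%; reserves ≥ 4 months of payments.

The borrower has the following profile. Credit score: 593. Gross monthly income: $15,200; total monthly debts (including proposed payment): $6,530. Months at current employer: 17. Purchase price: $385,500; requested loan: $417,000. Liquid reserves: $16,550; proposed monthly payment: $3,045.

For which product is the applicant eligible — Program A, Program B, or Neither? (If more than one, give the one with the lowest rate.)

DTI = 6,530/15,200 = 43%.
LTV = 417,000/385,500 = 108.2%.
Reserves = 16,550/3,045 = 5.4 months.
Program A: score 593 < 620; DTI 43% > 36%; LTV 108.2% > 97%; employment 17 < 24 mo → does not qualify.
Program B: score 593 < 640; DTI 43% ≤ 45%; LTV 108.2% > 97%; reserves 5.4 ≥ 4 mo → does not qualify.

Neither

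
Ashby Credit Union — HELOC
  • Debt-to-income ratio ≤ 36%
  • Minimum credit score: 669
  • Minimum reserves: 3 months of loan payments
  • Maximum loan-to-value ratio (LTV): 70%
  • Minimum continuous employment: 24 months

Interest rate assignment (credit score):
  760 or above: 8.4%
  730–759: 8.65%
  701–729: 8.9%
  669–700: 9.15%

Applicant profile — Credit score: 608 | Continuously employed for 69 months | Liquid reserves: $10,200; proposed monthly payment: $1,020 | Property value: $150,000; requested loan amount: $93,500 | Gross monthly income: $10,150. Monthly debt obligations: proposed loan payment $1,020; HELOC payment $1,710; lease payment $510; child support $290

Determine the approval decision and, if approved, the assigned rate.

Denied

Credit score 608 < 669 (below minimum)
Total monthly debts = (1,020 + 1,710 + 510 + 290) = 3,530. Debt-to-income = 3,530/10,150 = 34.8% — meets 36% limit
Employment 69 ≥ 24 months
LTV = 93,500/150,000 = 62.3% ≤ 70%
Liquid reserves cover 10,200/1,020 = 10.0 months — ≥ 3 required
Not all requirements met → denied.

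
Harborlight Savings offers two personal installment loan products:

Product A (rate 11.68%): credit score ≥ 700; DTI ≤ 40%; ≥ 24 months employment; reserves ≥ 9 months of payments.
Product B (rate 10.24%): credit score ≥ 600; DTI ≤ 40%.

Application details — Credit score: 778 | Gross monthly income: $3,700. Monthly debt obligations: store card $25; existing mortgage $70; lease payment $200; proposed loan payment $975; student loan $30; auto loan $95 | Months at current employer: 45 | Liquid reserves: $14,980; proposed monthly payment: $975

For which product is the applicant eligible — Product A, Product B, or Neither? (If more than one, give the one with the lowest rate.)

Product B

Total debts = (25 + 70 + 200 + 975 + 30 + 95) = 1,395; DTI = 1,395/3,700 = 37.7%.
Reserves = 14,980/975 = 15.4 months.
Product A: score 778 ≥ 700; DTI 37.7% ≤ 40%; employment 45 ≥ 24 mo; reserves 15.4 ≥ 9 mo → qualifies.
Product B: score 778 ≥ 600; DTI 37.7% ≤ 40% → qualifies.
Qualifying: Product A, Product B. Lowest rate is 10.24% → Product B.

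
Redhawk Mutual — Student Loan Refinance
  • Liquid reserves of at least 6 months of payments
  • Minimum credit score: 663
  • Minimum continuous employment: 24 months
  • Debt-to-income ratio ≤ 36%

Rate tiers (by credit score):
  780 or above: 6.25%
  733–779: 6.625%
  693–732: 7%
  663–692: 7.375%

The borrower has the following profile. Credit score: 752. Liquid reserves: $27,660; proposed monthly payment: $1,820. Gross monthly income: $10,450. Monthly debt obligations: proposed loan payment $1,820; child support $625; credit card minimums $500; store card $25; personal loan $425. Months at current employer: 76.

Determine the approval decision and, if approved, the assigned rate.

Credit score 752 ≥ 663 (meets minimum)
Employment 76 ≥ 24 months
Liquid reserves cover 27,660/1,820 = 15.2 months — ≥ 6 required
Total monthly debts = (1,820 + 625 + 500 + 25 + 425) = 3,395. DTI: 3,395 ÷ 10,450 = 32.5%, within the 36% cap
All requirements met. Score 752 falls in the 733–779 tier → 6.625%.

Approved at 6.625%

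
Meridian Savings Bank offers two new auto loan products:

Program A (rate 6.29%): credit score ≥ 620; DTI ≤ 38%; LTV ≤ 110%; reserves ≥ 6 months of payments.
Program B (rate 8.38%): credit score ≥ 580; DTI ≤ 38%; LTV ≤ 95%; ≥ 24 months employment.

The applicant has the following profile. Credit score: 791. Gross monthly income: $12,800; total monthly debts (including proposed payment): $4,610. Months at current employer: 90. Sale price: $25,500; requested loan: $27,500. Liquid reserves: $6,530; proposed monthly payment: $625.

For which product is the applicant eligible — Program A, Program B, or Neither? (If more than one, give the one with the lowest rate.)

Program A

DTI = 4,610/12,800 = 36%.
LTV = 27,500/25,500 = 107.8%.
Reserves = 6,530/625 = 10.4 months.
Program A: score 791 ≥ 620; DTI 36% ≤ 38%; LTV 107.8% ≤ 110%; reserves 10.4 ≥ 6 mo → qualifies.
Program B: score 791 ≥ 580; DTI 36% ≤ 38%; LTV 107.8% > 95%; employment 90 ≥ 24 mo → does not qualify.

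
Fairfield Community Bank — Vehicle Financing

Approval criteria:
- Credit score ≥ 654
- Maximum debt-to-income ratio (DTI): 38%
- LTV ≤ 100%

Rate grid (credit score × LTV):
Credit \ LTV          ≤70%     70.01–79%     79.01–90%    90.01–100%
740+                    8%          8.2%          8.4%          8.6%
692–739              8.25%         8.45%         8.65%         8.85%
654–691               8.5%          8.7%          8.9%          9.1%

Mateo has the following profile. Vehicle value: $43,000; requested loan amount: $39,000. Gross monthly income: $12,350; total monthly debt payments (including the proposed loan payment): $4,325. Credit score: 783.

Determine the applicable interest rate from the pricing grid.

8.6%

Credit score 783 ≥ 654; DTI = 4,325/12,350 = 35% ≤ 38%
LTV: 39,000 ÷ 43,000 = 90.7%, within 100% cap
Score 783 is in the 740+ band; LTV 90.7% is in the 90.01–100% band → 8.6%.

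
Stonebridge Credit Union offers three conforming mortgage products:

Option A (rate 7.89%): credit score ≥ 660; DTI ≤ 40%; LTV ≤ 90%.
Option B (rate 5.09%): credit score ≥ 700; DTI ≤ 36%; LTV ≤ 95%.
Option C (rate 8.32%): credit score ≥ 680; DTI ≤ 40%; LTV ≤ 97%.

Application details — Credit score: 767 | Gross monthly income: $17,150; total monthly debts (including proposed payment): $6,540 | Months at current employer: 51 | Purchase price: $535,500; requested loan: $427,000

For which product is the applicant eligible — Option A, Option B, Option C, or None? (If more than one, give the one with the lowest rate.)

Option A

DTI = 6,540/17,150 = 38.1%.
LTV = 427,000/535,500 = 79.7%.
Option A: score 767 ≥ 660; DTI 38.1% ≤ 40%; LTV 79.7% ≤ 90% → qualifies.
Option B: score 767 ≥ 700; DTI 38.1% > 36%; LTV 79.7% ≤ 95% → does not qualify.
Option C: score 767 ≥ 680; DTI 38.1% ≤ 40%; LTV 79.7% ≤ 97% → qualifies.
Qualifying: Option A, Option C. Lowest rate is 7.89% → Option A.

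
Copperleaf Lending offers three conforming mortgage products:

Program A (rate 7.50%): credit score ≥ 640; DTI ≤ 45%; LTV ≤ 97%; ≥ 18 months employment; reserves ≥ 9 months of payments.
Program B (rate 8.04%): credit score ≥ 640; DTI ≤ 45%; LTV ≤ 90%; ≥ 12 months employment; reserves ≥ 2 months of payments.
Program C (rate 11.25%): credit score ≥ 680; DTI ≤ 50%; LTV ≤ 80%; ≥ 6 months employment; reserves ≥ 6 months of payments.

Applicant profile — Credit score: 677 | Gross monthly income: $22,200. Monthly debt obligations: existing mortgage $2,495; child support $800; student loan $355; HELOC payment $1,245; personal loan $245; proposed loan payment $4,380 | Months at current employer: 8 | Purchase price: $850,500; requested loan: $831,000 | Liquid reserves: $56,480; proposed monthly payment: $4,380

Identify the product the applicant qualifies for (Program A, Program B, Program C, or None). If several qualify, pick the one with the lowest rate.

Total debts = (2,495 + 800 + 355 + 1,245 + 245 + 4,380) = 9,520; DTI = 9,520/22,200 = 42.9%.
LTV = 831,000/850,500 = 97.7%.
Reserves = 56,480/4,380 = 12.9 months.
Program A: score 677 ≥ 640; DTI 42.9% ≤ 45%; LTV 97.7% > 97%; employment 8 < 18 mo; reserves 12.9 ≥ 9 mo → does not qualify.
Program B: score 677 ≥ 640; DTI 42.9% ≤ 45%; LTV 97.7% > 90%; employment 8 < 12 mo; reserves 12.9 ≥ 2 mo → does not qualify.
Program C: score 677 < 680; DTI 42.9% ≤ 50%; LTV 97.7% > 80%; employment 8 ≥ 6 mo; reserves 12.9 ≥ 6 mo → does not qualify.

None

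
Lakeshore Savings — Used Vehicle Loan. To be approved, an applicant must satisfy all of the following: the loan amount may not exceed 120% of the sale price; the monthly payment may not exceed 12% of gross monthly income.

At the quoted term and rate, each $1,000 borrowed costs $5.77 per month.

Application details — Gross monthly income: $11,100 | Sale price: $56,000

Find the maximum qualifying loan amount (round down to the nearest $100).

$67,200

Payment cap: 12% × $11,100 = $1,332/month.
At $5.77 per $1,000, that supports 1,332/5.77 × 1,000 ≈ $230,849 → $230,800.
LTV cap: 120% × $56,000 = $67,200 → $67,200.
Binding constraint: loan-to-value.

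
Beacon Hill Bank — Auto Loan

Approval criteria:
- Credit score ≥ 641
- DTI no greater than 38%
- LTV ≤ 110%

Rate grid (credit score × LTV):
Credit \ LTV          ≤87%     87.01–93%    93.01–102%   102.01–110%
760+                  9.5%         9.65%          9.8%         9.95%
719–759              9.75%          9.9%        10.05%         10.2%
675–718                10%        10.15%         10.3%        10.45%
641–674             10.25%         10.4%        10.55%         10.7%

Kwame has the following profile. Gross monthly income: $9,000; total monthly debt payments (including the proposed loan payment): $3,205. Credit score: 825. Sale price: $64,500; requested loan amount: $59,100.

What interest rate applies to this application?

Credit score 825 ≥ 641; Debt-to-income = 3,205/9,000 = 35.6% — meets 38% limit
LTV: 59,100 ÷ 64,500 = 91.6%, within 110% cap
Credit 825 → row 760+; LTV 91.6% → column 87.01–93%. Grid cell → 9.65%.

9.65%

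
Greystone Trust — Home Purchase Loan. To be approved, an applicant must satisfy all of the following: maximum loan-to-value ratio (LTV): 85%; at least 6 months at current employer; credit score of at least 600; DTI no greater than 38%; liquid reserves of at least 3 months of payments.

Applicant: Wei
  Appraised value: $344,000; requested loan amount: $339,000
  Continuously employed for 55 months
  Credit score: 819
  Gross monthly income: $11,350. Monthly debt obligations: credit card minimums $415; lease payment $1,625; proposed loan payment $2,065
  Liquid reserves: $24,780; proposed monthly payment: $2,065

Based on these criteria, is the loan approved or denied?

Loan-to-value = 339,000/344,000 = 98.5% — fail (85% max)
Employment 55 ≥ 6 months
Credit score 819 ≥ 600 (meets)
Total monthly debts = (415 + 1,625 + 2,065) = 4,105. Debt-to-income = 4,105/11,350 = 36.2% — meets 38% limit
Liquid reserves cover 24,780/2,065 = 12.0 months — ≥ 3 required
Fails on LTV.

Denied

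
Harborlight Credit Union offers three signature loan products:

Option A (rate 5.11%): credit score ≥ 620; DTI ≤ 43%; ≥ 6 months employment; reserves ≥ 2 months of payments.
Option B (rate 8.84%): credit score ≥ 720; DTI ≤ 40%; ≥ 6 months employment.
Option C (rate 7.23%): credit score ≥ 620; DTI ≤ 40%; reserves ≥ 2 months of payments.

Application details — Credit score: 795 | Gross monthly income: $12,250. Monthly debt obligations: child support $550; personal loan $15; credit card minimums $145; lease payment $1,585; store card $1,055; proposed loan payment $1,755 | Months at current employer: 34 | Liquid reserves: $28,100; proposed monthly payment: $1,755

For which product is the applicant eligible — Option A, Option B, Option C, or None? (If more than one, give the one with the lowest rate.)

Option A

Total debts = (550 + 15 + 145 + 1,585 + 1,055 + 1,755) = 5,105; DTI = 5,105/12,250 = 41.7%.
Reserves = 28,100/1,755 = 16.0 months.
Option A: score 795 ≥ 620; DTI 41.7% ≤ 43%; employment 34 ≥ 6 mo; reserves 16.0 ≥ 2 mo → qualifies.
Option B: score 795 ≥ 720; DTI 41.7% > 40%; employment 34 ≥ 6 mo → does not qualify.
Option C: score 795 ≥ 620; DTI 41.7% > 40%; reserves 16.0 ≥ 2 mo → does not qualify.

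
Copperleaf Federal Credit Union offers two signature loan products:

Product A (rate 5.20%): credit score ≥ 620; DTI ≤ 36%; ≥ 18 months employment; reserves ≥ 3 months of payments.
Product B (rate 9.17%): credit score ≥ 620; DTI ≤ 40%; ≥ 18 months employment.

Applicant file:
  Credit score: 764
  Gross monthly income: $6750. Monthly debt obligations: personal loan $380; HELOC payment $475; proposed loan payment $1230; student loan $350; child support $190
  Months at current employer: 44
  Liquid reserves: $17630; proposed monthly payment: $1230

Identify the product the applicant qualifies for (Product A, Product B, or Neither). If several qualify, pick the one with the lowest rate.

Product B

Total debts = (380 + 475 + 1,230 + 350 + 190) = 2,625; DTI = 2,625/6,750 = 38.9%.
Reserves = 17,630/1,230 = 14.3 months.
Product A: score 764 ≥ 620; DTI 38.9% > 36%; employment 44 ≥ 18 mo; reserves 14.3 ≥ 3 mo → does not qualify.
Product B: score 764 ≥ 620; DTI 38.9% ≤ 40%; employment 44 ≥ 18 mo → qualifies.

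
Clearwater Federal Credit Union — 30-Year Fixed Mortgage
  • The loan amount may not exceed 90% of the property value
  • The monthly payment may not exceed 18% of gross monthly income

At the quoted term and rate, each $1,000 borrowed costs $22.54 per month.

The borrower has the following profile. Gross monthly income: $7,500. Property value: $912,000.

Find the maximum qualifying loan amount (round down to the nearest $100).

Payment cap: 18% × $7,500 = $1,350/month.
At $22.54 per $1,000, that supports 1,350/22.54 × 1,000 ≈ $59,893 → $59,800.
LTV cap: 90% × $912,000 = $820,800 → $820,800.
Binding constraint: payment-to-income.

$59,800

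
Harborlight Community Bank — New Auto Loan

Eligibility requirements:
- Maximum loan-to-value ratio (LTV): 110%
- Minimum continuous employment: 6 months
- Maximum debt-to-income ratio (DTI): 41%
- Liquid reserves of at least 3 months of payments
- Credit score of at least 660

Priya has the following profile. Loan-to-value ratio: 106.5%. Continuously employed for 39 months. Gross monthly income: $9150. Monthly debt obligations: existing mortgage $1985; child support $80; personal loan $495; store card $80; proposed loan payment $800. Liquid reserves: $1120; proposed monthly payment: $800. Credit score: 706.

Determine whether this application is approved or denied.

Denied

LTV 106.5% — within 110%
Employment 39 ≥ 6 months
Total monthly debts = (1,985 + 80 + 495 + 80 + 800) = 3,440. Debt-to-income = 3,440/9,150 = 37.6% — meets 41% limit
Reserves: 1,120 ÷ 800 = 1.4 months (below 3-month minimum)
Credit score 706 ≥ 660 (meets)
Fails on reserves.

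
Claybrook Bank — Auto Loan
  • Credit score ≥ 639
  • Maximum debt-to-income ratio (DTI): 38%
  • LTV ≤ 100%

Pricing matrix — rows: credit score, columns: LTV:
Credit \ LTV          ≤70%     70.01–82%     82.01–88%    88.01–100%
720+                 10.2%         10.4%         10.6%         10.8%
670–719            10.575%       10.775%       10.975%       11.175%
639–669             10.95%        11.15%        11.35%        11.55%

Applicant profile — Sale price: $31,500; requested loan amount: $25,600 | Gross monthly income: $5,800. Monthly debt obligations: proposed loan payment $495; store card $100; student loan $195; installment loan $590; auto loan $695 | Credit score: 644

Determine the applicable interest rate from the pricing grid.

Credit score 644 ≥ 639; Total monthly debts = (495 + 100 + 195 + 590 + 695) = 2,075. DTI = 2,075/5,800 = 35.8% ≤ 38%
LTV: 25,600 ÷ 31,500 = 81.3%, within 100% cap
Score 644 is in the 639–669 band; LTV 81.3% is in the 70.01–82% band → 11.15%.

11.15%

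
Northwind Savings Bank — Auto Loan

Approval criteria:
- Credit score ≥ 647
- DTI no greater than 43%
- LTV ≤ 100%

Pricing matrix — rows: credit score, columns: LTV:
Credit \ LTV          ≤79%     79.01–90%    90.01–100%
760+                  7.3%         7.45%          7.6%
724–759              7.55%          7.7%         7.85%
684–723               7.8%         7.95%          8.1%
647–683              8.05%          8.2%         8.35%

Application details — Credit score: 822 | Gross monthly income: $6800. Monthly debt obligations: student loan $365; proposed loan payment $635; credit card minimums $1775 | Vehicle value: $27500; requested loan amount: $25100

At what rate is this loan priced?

Credit score 822 ≥ 647; Total monthly debts = (365 + 635 + 1,775) = 2,775. DTI = 2,775/6,800 = 40.8% ≤ 43%
Loan-to-value = 25,100/27,500 = 91.3% — pass (100% max)
Score 822 is in the 760+ band; LTV 91.3% is in the 90.01–100% band → 7.6%.

7.6%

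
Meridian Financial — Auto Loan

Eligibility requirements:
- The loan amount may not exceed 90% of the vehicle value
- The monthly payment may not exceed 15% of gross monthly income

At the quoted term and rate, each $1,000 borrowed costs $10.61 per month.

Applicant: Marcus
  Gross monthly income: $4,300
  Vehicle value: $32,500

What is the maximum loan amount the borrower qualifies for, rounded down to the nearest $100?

$29,200

Payment cap: 15% × $4,300 = $645/month.
At $10.61 per $1,000, that supports 645/10.61 × 1,000 ≈ $60,791 → $60,700.
LTV cap: 90% × $32,500 = $29,250 → $29,200.
Binding constraint: loan-to-value.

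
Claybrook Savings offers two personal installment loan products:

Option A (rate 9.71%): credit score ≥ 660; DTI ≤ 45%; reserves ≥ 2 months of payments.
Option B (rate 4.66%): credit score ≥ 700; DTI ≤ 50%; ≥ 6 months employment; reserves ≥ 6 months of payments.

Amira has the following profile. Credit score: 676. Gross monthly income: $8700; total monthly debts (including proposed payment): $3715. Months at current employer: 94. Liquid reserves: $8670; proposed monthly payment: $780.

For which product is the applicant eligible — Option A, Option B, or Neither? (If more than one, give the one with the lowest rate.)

Option A

DTI = 3,715/8,700 = 42.7%.
Reserves = 8,670/780 = 11.1 months.
Option A: score 676 ≥ 660; DTI 42.7% ≤ 45%; reserves 11.1 ≥ 2 mo → qualifies.
Option B: score 676 < 700; DTI 42.7% ≤ 50%; employment 94 ≥ 6 mo; reserves 11.1 ≥ 6 mo → does not qualify.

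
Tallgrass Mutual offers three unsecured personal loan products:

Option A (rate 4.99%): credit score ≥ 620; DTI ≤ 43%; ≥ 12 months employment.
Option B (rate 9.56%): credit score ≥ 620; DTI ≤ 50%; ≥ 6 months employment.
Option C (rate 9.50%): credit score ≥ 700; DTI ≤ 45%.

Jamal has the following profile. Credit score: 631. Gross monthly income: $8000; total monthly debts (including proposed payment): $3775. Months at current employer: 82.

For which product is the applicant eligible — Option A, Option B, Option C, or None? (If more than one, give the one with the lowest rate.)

Option B

DTI = 3,775/8,000 = 47.2%.
Option A: score 631 ≥ 620; DTI 47.2% > 43%; employment 82 ≥ 12 mo → does not qualify.
Option B: score 631 ≥ 620; DTI 47.2% ≤ 50%; employment 82 ≥ 6 mo → qualifies.
Option C: score 631 < 700; DTI 47.2% > 45% → does not qualify.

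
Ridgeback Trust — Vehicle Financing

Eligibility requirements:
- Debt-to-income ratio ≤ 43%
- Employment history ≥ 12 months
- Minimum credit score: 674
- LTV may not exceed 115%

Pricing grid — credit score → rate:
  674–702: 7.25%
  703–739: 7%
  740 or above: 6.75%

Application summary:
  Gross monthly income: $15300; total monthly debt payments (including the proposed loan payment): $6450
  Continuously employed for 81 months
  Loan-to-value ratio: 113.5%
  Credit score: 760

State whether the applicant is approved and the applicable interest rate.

Credit score 760 ≥ 674 (meets minimum)
LTV 113.5% ≤ 115%
DTI = 6,450/15,300 = 42.2% ≤ 43%
Employment 81 ≥ 12 months
All requirements met. Score 760 falls in the 740 or above tier → 6.75%.

Approved at 6.75%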